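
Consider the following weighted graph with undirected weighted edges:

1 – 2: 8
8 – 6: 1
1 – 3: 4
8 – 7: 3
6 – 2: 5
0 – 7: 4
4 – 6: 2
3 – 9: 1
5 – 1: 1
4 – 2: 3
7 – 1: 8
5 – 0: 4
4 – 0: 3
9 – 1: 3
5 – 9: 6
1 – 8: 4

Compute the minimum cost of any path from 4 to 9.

Settle nodes by increasing distance from 4:
4: 0
6: 2  (via 4)
0: 3  (via 4)
2: 3  (via 4)
8: 3  (via 6)
7: 6  (via 8)
1: 7  (via 8)
5: 7  (via 0)
9: 10  (via 1)
Shortest route: 4 → 6 → 8 → 1 → 9 = 10.

10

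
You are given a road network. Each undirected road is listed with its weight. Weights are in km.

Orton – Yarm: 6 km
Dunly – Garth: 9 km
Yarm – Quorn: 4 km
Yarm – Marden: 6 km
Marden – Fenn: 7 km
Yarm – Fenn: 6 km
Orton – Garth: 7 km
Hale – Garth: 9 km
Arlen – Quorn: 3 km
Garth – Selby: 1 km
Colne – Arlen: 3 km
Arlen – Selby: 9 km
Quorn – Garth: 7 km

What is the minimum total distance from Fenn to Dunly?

Compare a few routes:
Fenn–Marden–Yarm–Quorn–Garth–Dunly: 7+6+4+7+9 = 33
Fenn–Yarm–Quorn–Arlen–Selby–Garth–Dunly: 6+4+3+9+1+9 = 32
Fenn–Yarm–Orton–Garth–Dunly: 6+6+7+9 = 28
Fenn–Yarm–Quorn–Garth–Dunly: 6+4+7+9 = 26
Cheapest is Fenn–Yarm–Quorn–Garth–Dunly at 26 km.

26 km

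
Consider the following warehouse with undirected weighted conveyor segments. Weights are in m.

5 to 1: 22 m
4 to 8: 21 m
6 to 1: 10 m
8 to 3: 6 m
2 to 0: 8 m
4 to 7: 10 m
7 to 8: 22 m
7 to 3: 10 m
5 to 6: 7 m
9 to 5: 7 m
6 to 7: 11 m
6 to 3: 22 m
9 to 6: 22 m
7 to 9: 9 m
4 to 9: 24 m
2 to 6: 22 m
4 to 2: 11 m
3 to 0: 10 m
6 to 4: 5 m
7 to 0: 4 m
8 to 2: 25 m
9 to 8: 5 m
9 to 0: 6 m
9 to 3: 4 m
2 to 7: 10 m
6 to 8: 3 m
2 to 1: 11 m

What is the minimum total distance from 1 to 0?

Shortest distances from 1:
1: 0
6: 10  (via 1)
2: 11  (via 1)
8: 13  (via 6)
4: 15  (via 6)
5: 17  (via 6)
9: 18  (via 8)
0: 19  (via 2)
Shortest route: 1 → 2 → 0 = 19 m.

19 m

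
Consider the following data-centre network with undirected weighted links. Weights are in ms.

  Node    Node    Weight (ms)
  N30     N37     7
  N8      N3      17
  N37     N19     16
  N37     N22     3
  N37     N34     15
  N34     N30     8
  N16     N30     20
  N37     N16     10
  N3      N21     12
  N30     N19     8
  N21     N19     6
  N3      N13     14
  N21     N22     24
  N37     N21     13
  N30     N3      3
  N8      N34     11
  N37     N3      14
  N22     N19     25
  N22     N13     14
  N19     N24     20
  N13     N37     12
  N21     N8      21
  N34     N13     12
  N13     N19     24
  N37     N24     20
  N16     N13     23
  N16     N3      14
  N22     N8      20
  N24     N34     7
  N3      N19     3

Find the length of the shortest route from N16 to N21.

Shortest distances from N16:
N16: 0
N37: 10  (via N16)
N22: 13  (via N37)
N3: 14  (via N16)
N19: 17  (via N3)
N30: 17  (via N37)
N13: 22  (via N37)
N21: 23  (via N37)
Shortest route: N16–N37–N21 = 23 ms.

23 ms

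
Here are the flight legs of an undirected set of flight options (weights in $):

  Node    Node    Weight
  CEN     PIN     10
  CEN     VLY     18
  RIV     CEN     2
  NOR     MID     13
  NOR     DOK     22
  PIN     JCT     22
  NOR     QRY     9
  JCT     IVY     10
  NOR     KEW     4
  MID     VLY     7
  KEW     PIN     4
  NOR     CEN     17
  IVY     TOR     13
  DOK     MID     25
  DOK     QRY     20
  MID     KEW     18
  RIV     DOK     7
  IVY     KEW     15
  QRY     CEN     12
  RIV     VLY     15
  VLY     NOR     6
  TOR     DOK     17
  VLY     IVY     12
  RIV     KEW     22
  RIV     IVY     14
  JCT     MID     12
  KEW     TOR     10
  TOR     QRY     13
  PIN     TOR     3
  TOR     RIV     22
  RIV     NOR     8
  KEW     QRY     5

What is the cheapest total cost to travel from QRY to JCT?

$30

Shortest distances from QRY:
QRY: 0
KEW: 5  (via QRY)
NOR: 9  (via QRY)
PIN: 9  (via KEW)
TOR: 12  (via PIN)
CEN: 12  (via QRY)
RIV: 14  (via CEN)
VLY: 15  (via NOR)
DOK: 20  (via QRY)
IVY: 20  (via KEW)
MID: 22  (via NOR)
JCT: 30  (via IVY)
Shortest route: QRY → KEW → IVY → JCT = $30.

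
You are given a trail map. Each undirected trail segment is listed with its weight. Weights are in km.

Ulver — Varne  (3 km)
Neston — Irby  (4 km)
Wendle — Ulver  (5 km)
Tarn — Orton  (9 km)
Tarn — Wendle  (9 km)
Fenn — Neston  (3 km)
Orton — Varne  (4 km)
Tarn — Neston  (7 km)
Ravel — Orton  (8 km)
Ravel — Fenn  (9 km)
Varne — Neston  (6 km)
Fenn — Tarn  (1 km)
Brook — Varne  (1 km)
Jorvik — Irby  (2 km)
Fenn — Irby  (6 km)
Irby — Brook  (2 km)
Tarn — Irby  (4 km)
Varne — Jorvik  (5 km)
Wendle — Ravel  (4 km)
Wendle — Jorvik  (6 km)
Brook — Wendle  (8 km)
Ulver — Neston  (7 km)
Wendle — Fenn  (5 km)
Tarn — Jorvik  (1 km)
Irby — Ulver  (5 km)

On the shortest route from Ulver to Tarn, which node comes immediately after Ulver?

Compare a few routes:
Ulver → Irby → Jorvik → Tarn: 5+2+1 = 8
Ulver → Irby → Tarn: 5+4 = 9
The minimum is 8 km via Ulver → Irby → Jorvik → Tarn.
So from Ulver the first move is to Irby.

Irby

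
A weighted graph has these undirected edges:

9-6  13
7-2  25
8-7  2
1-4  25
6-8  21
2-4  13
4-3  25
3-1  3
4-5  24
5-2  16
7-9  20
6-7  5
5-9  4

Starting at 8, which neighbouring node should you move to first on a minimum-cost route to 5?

7

Compare a few routes:
8 → 7 → 6 → 9 → 5: 2+5+13+4 = 24
8 → 7 → 2 → 5: 2+25+16 = 43
8 → 6 → 9 → 5: 21+13+4 = 38
8 → 7 → 9 → 5: 2+20+4 = 26
Cheapest is 8 → 7 → 6 → 9 → 5 at 24.
So from 8 the first move is to 7.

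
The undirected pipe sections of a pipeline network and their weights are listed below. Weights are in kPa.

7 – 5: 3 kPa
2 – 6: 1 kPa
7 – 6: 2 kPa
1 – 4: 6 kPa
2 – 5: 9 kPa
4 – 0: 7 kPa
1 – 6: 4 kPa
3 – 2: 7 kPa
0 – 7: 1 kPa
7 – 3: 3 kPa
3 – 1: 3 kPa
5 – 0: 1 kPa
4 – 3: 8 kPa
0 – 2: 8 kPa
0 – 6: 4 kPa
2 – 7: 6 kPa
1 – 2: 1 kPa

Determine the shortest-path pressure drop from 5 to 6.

4 kPa

Settle nodes by increasing distance from 5:
5: 0
0: 1  (via 5)
7: 2  (via 0)
6: 4  (via 7)
Shortest route: 5–0–7–6 = 4 kPa.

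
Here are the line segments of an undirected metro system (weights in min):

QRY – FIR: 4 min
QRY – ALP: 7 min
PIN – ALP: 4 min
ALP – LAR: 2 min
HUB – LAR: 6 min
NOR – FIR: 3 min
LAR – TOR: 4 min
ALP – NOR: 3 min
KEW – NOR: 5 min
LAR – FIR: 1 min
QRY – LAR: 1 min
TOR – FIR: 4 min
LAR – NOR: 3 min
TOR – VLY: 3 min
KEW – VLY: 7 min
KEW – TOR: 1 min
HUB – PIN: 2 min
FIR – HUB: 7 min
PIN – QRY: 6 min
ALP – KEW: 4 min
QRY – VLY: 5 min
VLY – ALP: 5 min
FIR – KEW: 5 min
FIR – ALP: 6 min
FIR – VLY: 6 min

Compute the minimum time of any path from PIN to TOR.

9 min

Settle nodes by increasing distance from PIN:
PIN: 0
HUB: 2  (via PIN)
ALP: 4  (via PIN)
LAR: 6  (via ALP)
QRY: 6  (via PIN)
FIR: 7  (via LAR)
NOR: 7  (via ALP)
KEW: 8  (via ALP)
VLY: 9  (via ALP)
TOR: 9  (via KEW)
Shortest route: PIN → ALP → KEW → TOR = 9 min.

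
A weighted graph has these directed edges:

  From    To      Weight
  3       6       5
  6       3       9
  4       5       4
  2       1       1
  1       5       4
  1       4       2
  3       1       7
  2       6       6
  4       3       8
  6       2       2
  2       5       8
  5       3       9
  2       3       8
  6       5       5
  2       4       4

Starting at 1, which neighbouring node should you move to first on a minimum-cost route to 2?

4

Candidate routes:
1 - 5 - 3 - 6 - 2: 4+9+5+2 = 20
1 - 4 - 3 - 6 - 2: 2+8+5+2 = 17
1 - 4 - 5 - 3 - 6 - 2: 2+4+9+5+2 = 22
The minimum is 17 via 1 - 4 - 3 - 6 - 2.
So from 1 the first move is to 4.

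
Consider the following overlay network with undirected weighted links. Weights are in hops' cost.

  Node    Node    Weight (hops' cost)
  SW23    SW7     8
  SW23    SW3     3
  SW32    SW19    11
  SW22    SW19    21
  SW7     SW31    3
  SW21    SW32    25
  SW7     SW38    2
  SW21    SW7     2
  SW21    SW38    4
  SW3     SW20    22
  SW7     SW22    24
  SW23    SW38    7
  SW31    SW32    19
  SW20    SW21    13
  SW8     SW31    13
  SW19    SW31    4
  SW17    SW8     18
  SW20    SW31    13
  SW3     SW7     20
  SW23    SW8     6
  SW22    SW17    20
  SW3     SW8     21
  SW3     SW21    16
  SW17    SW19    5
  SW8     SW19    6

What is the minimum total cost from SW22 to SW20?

38 hops' cost

Settle nodes by increasing distance from SW22:
SW22: 0
SW17: 20  (via SW22)
SW19: 21  (via SW22)
SW7: 24  (via SW22)
SW31: 25  (via SW19)
SW38: 26  (via SW7)
SW21: 26  (via SW7)
SW8: 27  (via SW19)
SW23: 32  (via SW7)
SW32: 32  (via SW19)
SW3: 35  (via SW23)
SW20: 38  (via SW31)
Shortest route: SW22 → SW19 → SW31 → SW20 = 38 hops' cost.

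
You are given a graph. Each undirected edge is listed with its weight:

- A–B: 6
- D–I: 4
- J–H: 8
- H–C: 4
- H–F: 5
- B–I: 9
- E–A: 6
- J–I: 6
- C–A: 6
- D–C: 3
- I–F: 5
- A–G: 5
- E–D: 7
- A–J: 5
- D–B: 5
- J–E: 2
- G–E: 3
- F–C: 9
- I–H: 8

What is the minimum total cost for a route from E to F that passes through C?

Shortest E→C: E–D–C = 10
Shortest C→F: C–F = 9
Total via C: 10 + 9 = 19.

19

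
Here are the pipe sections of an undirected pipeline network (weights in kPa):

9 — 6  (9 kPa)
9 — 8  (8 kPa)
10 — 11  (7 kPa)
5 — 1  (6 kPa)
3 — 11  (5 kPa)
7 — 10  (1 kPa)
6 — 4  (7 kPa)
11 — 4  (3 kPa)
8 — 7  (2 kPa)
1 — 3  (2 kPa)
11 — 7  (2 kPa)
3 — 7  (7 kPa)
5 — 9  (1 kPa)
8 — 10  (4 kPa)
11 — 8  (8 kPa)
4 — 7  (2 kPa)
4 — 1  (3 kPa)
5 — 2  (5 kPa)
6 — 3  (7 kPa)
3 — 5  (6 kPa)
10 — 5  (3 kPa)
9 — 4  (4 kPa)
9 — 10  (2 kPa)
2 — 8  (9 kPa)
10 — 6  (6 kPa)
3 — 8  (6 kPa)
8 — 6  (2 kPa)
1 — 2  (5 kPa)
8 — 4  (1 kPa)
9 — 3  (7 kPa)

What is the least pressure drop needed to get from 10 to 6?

5 kPa

Candidate routes:
10–7–8–6: 1+2+2 = 5
10–8–6: 4+2 = 6
Cheapest is 10–7–8–6 at 5 kPa.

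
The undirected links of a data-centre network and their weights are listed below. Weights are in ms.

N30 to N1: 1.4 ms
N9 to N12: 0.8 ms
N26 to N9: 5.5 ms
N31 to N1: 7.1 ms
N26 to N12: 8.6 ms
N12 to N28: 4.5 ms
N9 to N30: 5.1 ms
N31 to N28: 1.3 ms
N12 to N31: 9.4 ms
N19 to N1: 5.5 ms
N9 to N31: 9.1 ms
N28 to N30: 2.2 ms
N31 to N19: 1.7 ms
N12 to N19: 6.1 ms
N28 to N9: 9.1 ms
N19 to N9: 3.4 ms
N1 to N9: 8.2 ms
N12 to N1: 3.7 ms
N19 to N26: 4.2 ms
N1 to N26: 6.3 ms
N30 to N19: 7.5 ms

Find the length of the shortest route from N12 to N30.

5.1 ms

Settle nodes by increasing distance from N12:
N12: 0
N9: 0.8  (via N12)
N1: 3.7  (via N12)
N19: 4.2  (via N9)
N28: 4.5  (via N12)
N30: 5.1  (via N1)
Shortest route: N12 → N1 → N30 = 5.1 ms.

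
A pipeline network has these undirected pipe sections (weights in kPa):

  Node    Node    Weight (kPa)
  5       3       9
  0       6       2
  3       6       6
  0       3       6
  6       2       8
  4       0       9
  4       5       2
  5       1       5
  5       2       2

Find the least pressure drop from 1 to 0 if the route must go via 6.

17 kPa

Shortest 1→6: 1–5–2–6 = 15
Best 6 to 0: 6–0 costing 2
Total via 6: 15 + 2 = 17 kPa.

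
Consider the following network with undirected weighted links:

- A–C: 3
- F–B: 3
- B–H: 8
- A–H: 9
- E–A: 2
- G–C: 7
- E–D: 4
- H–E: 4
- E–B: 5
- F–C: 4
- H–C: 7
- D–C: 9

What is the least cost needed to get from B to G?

14

Compare a few routes:
B → H → C → G: 8+7+7 = 22
B → E → A → C → G: 5+2+3+7 = 17
B → F → C → G: 3+4+7 = 14
Cheapest is B → F → C → G at 14.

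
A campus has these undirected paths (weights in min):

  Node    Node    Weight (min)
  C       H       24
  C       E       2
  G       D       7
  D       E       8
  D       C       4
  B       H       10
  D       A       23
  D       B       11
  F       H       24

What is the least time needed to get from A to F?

Enumerating some paths:
A - D - B - H - F: 23+11+10+24 = 68
A - D - C - H - F: 23+4+24+24 = 75
A - D - E - C - H - F: 23+8+2+24+24 = 81
Cheapest is A - D - B - H - F at 68 min.

68 min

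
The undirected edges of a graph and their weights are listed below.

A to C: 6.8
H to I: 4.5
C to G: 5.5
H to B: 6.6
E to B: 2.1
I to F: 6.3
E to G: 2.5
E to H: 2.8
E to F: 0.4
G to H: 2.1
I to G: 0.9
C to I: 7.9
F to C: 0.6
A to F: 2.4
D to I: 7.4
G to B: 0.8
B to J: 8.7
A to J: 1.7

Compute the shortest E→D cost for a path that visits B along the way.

11.2

Best E to B: E → B costing 2.1
Shortest B→D: B → G → I → D = 9.1
Total via B: 2.1 + 9.1 = 11.2.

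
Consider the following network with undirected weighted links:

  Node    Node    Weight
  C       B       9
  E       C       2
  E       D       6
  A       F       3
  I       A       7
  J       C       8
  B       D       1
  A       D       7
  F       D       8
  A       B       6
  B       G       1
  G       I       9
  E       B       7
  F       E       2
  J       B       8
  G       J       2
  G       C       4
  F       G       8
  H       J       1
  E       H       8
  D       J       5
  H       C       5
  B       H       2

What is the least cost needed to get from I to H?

Enumerating some paths:
I - G - B - H: 9+1+2 = 12
I - A - B - H: 7+6+2 = 15
Cheapest is I - G - B - H at 12.

12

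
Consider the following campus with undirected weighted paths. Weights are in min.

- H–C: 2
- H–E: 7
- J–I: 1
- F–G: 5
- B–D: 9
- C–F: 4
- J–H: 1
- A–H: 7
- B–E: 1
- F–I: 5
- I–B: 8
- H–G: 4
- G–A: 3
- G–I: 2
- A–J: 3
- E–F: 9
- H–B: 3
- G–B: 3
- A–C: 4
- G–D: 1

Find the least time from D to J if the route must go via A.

Shortest D→A: D → G → A = 4
Shortest A→J: A → J = 3
Total via A: 4 + 3 = 7 min.

7 min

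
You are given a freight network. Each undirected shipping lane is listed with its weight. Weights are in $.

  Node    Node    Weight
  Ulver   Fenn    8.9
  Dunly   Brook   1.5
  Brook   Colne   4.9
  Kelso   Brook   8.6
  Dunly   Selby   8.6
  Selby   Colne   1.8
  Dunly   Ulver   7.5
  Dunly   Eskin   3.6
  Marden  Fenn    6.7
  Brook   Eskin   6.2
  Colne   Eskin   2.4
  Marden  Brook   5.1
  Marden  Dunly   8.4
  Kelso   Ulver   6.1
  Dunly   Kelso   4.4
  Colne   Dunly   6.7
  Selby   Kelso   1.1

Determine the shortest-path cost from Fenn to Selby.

Candidate routes:
Fenn - Marden - Brook - Colne - Selby: 6.7+5.1+4.9+1.8 = 18.5
Fenn - Marden - Brook - Dunly - Kelso - Selby: 6.7+5.1+1.5+4.4+1.1 = 18.8
Fenn - Ulver - Kelso - Selby: 8.9+6.1+1.1 = 16.1
The minimum is $16.1 via Fenn - Ulver - Kelso - Selby.

$16.1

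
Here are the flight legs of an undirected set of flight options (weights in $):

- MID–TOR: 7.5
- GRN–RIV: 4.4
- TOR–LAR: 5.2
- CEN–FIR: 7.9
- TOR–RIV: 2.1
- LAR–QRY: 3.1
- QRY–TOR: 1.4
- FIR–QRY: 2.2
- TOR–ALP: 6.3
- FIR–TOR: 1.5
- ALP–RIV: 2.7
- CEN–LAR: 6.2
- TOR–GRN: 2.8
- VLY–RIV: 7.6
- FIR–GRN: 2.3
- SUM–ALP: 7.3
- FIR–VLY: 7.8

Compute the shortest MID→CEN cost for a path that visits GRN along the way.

Shortest MID→GRN: MID–TOR–GRN = 10.3
Shortest GRN→CEN: GRN–FIR–CEN = 10.2
Total via GRN: 10.3 + 10.2 = $20.5.

$20.5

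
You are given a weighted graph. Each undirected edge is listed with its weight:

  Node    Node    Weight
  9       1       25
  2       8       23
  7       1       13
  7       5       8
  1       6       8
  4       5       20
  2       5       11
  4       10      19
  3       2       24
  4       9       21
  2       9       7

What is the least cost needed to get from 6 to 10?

68

Running Dijkstra from 6:
6: 0
1: 8  (via 6)
7: 21  (via 1)
5: 29  (via 7)
9: 33  (via 1)
2: 40  (via 5)
4: 49  (via 5)
8: 63  (via 2)
3: 64  (via 2)
10: 68  (via 4)
Shortest route: 6–1–7–5–4–10 = 68.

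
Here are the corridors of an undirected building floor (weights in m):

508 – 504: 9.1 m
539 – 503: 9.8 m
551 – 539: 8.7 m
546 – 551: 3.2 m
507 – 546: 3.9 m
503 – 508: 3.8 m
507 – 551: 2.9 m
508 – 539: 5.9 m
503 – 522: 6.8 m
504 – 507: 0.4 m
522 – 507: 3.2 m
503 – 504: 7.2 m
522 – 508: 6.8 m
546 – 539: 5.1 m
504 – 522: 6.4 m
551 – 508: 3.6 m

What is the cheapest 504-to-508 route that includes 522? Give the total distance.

10.4 m

Best 504 to 522: 504 → 507 → 522 costing 3.6
Best 522 to 508: 522 → 508 costing 6.8
Total via 522: 3.6 + 6.8 = 10.4 m.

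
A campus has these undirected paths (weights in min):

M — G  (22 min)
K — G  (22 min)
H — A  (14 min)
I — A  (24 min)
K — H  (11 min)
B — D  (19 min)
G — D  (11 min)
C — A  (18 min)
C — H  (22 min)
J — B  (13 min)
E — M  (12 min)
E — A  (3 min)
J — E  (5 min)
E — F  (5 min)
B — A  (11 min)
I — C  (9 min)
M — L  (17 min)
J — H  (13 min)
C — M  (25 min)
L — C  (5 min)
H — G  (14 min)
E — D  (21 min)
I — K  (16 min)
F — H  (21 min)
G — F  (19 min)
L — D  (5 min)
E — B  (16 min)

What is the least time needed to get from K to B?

36 min

Candidate routes:
K → H → J → E → A → B: 11+13+5+3+11 = 43
K → H → A → E → B: 11+14+3+16 = 44
K → H → A → B: 11+14+11 = 36
K → H → J → B: 11+13+13 = 37
Cheapest is K → H → A → B at 36 min.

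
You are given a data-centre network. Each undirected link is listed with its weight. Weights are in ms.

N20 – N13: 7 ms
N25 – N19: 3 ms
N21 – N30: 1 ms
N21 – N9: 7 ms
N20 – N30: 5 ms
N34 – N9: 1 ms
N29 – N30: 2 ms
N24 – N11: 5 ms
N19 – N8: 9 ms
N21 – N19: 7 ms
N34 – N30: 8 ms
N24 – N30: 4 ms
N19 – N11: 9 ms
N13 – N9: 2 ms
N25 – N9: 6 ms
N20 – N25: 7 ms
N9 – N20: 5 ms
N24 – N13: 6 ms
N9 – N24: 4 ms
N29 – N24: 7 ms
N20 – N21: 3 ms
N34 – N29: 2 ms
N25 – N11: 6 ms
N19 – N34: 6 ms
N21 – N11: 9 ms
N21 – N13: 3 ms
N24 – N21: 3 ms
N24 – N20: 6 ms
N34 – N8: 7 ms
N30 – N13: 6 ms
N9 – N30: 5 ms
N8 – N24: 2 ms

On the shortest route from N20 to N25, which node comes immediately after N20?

Compare a few routes:
N20 - N21 - N13 - N9 - N25: 3+3+2+6 = 14
N20 - N9 - N25: 5+6 = 11
N20 - N21 - N19 - N25: 3+7+3 = 13
N20 - N25: 7 = 7
The minimum is 7 ms via N20 - N25.
So from N20 the first move is to N25.

N25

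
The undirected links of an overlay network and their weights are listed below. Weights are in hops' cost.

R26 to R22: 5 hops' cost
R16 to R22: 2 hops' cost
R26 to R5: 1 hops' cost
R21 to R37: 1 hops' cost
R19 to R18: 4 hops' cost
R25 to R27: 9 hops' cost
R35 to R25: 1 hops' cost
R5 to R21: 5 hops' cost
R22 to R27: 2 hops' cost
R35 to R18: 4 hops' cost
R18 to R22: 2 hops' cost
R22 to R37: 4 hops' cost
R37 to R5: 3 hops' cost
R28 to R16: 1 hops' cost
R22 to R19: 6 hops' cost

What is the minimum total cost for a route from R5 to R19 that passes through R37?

13 hops' cost

Best R5 to R37: R5–R37 costing 3
Shortest R37→R19: R37–R22–R19 = 10
Total via R37: 3 + 10 = 13 hops' cost.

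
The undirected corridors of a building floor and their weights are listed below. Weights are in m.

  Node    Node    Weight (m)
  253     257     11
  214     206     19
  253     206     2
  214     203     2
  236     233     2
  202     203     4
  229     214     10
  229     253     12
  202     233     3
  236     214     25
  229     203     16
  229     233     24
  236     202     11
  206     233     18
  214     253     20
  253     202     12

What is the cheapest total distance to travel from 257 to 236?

Compare a few routes:
257 - 253 - 206 - 233 - 236: 11+2+18+2 = 33
257 - 253 - 202 - 233 - 236: 11+12+3+2 = 28
Cheapest is 257 - 253 - 202 - 233 - 236 at 28 m.

28 m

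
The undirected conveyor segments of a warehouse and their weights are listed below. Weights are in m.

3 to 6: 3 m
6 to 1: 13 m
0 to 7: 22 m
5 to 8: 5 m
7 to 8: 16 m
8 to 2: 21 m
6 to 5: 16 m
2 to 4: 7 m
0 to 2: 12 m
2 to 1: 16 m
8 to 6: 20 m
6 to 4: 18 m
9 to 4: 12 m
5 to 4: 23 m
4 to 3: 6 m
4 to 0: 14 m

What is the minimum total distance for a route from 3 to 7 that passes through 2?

Best 3 to 2: 3 → 4 → 2 costing 13
Best 2 to 7: 2 → 0 → 7 costing 34
Total via 2: 13 + 34 = 47 m.

47 m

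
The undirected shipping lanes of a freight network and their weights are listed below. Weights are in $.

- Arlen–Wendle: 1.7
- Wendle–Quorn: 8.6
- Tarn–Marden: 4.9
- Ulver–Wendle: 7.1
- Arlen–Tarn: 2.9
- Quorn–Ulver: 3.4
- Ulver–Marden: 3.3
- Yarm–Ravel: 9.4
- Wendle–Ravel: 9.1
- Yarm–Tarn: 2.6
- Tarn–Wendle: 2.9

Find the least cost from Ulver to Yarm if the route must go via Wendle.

$12.6

Shortest Ulver→Wendle: Ulver–Wendle = 7.1
Best Wendle to Yarm: Wendle–Tarn–Yarm costing 5.5
Total via Wendle: 7.1 + 5.5 = $12.6.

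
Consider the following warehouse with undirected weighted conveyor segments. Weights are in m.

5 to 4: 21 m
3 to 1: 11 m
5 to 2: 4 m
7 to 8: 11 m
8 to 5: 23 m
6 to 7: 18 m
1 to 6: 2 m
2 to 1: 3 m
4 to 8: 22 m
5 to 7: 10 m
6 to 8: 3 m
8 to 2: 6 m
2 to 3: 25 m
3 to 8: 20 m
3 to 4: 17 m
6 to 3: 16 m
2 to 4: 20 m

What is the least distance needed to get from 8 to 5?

10 m

Candidate routes:
8–2–5: 6+4 = 10
8–6–1–2–5: 3+2+3+4 = 12
The minimum is 10 m via 8–2–5.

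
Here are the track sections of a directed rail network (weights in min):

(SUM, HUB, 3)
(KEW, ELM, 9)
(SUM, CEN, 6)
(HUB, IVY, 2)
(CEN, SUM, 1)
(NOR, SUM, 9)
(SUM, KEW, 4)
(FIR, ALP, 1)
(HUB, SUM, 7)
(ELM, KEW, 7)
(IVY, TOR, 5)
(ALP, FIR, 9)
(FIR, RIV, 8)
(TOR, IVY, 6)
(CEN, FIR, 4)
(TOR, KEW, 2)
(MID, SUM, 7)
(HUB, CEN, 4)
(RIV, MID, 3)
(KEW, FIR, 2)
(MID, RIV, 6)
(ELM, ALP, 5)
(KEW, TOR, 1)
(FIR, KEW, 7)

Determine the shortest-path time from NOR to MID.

26 min

Candidate routes:
NOR - SUM - CEN - FIR - RIV - MID: 9+6+4+8+3 = 30
NOR - SUM - KEW - FIR - RIV - MID: 9+4+2+8+3 = 26
The minimum is 26 min via NOR - SUM - KEW - FIR - RIV - MID.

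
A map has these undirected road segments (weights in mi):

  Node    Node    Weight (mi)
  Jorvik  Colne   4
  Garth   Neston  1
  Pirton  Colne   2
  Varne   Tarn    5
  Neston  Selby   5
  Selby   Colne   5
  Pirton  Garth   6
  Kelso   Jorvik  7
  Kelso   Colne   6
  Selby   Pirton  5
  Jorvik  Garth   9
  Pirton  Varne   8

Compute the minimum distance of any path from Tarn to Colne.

Enumerating some paths:
Tarn - Varne - Pirton - Selby - Colne: 5+8+5+5 = 23
Tarn - Varne - Pirton - Colne: 5+8+2 = 15
The minimum is 15 mi via Tarn - Varne - Pirton - Colne.

15 mi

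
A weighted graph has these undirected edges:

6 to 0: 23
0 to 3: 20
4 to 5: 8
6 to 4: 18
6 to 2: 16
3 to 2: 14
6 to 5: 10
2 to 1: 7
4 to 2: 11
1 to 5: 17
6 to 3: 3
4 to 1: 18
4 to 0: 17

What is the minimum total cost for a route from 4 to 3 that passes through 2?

25

Best 4 to 2: 4–2 costing 11
Shortest 2→3: 2–3 = 14
Total via 2: 11 + 14 = 25.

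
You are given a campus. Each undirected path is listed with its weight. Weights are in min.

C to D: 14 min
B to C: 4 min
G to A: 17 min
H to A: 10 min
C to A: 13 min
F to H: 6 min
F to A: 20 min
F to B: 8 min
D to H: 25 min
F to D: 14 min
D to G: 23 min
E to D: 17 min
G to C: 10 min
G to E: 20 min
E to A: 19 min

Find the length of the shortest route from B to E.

34 min

Enumerating some paths:
B - C - D - E: 4+14+17 = 35
B - C - G - E: 4+10+20 = 34
B - C - A - E: 4+13+19 = 36
Cheapest is B - C - G - E at 34 min.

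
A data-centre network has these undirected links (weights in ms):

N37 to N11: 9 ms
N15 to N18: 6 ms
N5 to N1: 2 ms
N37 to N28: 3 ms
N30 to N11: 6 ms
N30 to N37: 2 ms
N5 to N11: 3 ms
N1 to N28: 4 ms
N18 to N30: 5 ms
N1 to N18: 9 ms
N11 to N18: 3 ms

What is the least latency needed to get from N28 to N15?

Enumerating some paths:
N28–N37–N30–N18–N15: 3+2+5+6 = 16
N28–N1–N18–N15: 4+9+6 = 19
N28–N1–N5–N11–N18–N15: 4+2+3+3+6 = 18
N28–N37–N30–N11–N18–N15: 3+2+6+3+6 = 20
Cheapest is N28–N37–N30–N18–N15 at 16 ms.

16 ms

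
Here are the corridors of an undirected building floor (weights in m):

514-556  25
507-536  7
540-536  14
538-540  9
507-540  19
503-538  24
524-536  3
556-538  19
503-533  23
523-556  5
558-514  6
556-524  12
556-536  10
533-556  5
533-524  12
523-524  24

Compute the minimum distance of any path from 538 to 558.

50 m

Running Dijkstra from 538:
538: 0
540: 9  (via 538)
556: 19  (via 538)
536: 23  (via 540)
523: 24  (via 556)
503: 24  (via 538)
533: 24  (via 556)
524: 26  (via 536)
507: 28  (via 540)
514: 44  (via 556)
558: 50  (via 514)
Shortest route: 538 → 556 → 514 → 558 = 50 m.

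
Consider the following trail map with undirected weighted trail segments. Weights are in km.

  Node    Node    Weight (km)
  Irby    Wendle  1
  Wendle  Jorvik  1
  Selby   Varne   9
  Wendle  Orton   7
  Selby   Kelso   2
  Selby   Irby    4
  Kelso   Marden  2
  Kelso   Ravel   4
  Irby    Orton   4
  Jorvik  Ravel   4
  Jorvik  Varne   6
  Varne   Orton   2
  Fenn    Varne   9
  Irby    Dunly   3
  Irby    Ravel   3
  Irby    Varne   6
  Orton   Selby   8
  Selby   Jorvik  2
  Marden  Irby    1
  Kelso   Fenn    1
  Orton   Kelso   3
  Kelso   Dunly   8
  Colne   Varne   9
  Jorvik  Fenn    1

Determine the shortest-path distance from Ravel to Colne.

18 km

Settle nodes by increasing distance from Ravel:
Ravel: 0
Irby: 3  (via Ravel)
Jorvik: 4  (via Ravel)
Marden: 4  (via Irby)
Wendle: 4  (via Irby)
Kelso: 4  (via Ravel)
Fenn: 5  (via Jorvik)
Dunly: 6  (via Irby)
Selby: 6  (via Jorvik)
Orton: 7  (via Irby)
Varne: 9  (via Irby)
Colne: 18  (via Varne)
Shortest route: Ravel–Irby–Varne–Colne = 18 km.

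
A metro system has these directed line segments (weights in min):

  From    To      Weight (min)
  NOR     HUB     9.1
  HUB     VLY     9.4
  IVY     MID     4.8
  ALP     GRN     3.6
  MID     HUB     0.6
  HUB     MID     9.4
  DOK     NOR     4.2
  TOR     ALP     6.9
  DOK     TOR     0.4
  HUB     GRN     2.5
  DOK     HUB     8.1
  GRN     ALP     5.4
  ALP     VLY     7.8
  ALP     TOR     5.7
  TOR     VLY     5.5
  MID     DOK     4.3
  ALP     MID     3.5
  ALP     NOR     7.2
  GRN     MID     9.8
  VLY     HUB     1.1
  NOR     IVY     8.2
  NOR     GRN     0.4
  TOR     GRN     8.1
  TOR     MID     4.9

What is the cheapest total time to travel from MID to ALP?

8.5 min

Compare a few routes:
MID → DOK → TOR → ALP: 4.3+0.4+6.9 = 11.6
MID → DOK → NOR → GRN → ALP: 4.3+4.2+0.4+5.4 = 14.3
MID → HUB → GRN → ALP: 0.6+2.5+5.4 = 8.5
Cheapest is MID → HUB → GRN → ALP at 8.5 min.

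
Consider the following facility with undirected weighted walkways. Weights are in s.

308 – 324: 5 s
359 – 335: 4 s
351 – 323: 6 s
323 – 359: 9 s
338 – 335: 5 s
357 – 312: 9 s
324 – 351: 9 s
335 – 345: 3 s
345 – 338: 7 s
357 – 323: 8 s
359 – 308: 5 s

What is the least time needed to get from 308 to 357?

Compare a few routes:
308 - 324 - 351 - 323 - 357: 5+9+6+8 = 28
308 - 359 - 323 - 357: 5+9+8 = 22
The minimum is 22 s via 308 - 359 - 323 - 357.

22 s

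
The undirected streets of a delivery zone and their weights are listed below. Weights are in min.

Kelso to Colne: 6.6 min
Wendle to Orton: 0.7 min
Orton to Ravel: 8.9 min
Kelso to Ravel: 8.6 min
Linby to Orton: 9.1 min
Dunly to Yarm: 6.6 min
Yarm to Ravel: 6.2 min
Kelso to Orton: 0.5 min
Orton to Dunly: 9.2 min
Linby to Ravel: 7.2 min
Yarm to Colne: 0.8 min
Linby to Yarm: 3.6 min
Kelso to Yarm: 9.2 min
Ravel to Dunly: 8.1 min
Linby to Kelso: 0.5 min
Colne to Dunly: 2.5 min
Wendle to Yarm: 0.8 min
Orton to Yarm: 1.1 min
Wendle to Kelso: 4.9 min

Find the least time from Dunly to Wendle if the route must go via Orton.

Best Dunly to Orton: Dunly → Colne → Yarm → Orton costing 4.4
Shortest Orton→Wendle: Orton → Wendle = 0.7
Total via Orton: 4.4 + 0.7 = 5.1 min.

5.1 min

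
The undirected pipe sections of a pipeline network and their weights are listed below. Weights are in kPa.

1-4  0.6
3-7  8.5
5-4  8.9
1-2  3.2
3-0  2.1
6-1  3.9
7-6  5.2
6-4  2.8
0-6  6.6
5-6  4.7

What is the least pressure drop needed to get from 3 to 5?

Settle nodes by increasing distance from 3:
3: 0
0: 2.1  (via 3)
7: 8.5  (via 3)
6: 8.7  (via 0)
4: 11.5  (via 6)
1: 12.1  (via 4)
5: 13.4  (via 6)
Shortest route: 3 → 0 → 6 → 5 = 13.4 kPa.

13.4 kPa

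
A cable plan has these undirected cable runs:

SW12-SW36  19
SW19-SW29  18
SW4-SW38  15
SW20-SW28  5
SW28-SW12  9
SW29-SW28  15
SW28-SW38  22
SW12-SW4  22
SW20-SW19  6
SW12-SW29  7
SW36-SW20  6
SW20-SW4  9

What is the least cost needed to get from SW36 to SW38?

30

Settle nodes by increasing distance from SW36:
SW36: 0
SW20: 6  (via SW36)
SW28: 11  (via SW20)
SW19: 12  (via SW20)
SW4: 15  (via SW20)
SW12: 19  (via SW36)
SW29: 26  (via SW28)
SW38: 30  (via SW4)
Shortest route: SW36 → SW20 → SW4 → SW38 = 30.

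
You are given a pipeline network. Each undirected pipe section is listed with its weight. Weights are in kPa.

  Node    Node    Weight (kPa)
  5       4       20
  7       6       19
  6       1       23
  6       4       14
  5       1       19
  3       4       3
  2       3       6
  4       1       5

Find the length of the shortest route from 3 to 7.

36 kPa

Candidate routes:
3 → 4 → 6 → 7: 3+14+19 = 36
3 → 4 → 1 → 6 → 7: 3+5+23+19 = 50
3 → 4 → 5 → 1 → 6 → 7: 3+20+19+23+19 = 84
Cheapest is 3 → 4 → 6 → 7 at 36 kPa.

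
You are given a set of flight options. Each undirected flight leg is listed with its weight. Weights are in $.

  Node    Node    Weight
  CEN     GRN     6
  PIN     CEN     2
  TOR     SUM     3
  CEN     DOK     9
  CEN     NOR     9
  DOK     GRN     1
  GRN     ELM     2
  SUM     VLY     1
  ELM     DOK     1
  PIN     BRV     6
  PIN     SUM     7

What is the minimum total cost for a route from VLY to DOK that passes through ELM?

Shortest VLY→ELM: VLY → SUM → PIN → CEN → GRN → ELM = 18
Best ELM to DOK: ELM → DOK costing 1
Total via ELM: 18 + 1 = $19.

$19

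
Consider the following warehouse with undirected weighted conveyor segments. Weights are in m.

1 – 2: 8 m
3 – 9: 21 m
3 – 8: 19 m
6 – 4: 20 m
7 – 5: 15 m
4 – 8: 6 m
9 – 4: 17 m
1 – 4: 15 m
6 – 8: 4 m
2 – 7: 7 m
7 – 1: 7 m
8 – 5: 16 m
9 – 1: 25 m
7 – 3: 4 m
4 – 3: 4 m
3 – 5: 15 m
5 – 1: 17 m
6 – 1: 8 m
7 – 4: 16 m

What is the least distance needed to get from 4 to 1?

15 m

Shortest distances from 4:
4: 0
3: 4  (via 4)
8: 6  (via 4)
7: 8  (via 3)
6: 10  (via 8)
1: 15  (via 4)
Shortest route: 4 → 1 = 15 m.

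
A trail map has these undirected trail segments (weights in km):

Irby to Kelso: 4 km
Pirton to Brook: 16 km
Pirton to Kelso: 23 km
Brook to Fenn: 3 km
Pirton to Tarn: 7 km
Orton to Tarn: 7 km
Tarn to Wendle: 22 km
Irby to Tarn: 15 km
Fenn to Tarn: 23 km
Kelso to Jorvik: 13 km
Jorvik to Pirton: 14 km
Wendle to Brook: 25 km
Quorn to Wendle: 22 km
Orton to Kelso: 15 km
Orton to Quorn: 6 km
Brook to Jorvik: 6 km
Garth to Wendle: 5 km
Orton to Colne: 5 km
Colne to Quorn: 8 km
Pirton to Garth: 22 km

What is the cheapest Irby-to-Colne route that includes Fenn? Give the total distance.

61 km

Best Irby to Fenn: Irby–Kelso–Jorvik–Brook–Fenn costing 26
Best Fenn to Colne: Fenn–Tarn–Orton–Colne costing 35
Total via Fenn: 26 + 35 = 61 km.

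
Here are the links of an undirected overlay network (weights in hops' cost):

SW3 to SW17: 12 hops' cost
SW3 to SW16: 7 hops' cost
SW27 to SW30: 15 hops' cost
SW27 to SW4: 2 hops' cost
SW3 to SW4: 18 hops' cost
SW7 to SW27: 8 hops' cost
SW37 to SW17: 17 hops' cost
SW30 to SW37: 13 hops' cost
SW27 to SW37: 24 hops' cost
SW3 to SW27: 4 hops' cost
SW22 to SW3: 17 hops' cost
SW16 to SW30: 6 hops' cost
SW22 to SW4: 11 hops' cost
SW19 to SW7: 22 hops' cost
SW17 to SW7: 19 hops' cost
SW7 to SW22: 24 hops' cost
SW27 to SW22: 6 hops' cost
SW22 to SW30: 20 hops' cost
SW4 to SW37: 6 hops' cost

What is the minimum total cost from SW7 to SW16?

19 hops' cost

Settle nodes by increasing distance from SW7:
SW7: 0
SW27: 8  (via SW7)
SW4: 10  (via SW27)
SW3: 12  (via SW27)
SW22: 14  (via SW27)
SW37: 16  (via SW4)
SW17: 19  (via SW7)
SW16: 19  (via SW3)
Shortest route: SW7–SW27–SW3–SW16 = 19 hops' cost.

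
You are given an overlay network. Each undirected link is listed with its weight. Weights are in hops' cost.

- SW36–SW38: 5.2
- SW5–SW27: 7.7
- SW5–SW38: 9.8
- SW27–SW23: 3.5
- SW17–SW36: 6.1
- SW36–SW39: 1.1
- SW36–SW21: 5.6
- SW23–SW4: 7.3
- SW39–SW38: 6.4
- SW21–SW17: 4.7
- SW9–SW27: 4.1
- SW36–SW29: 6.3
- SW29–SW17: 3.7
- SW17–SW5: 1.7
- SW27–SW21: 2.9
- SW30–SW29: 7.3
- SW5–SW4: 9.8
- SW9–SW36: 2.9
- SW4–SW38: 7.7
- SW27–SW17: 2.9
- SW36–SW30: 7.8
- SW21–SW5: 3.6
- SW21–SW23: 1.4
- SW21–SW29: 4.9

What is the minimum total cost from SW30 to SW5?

12.7 hops' cost

Settle nodes by increasing distance from SW30:
SW30: 0
SW29: 7.3  (via SW30)
SW36: 7.8  (via SW30)
SW39: 8.9  (via SW36)
SW9: 10.7  (via SW36)
SW17: 11  (via SW29)
SW21: 12.2  (via SW29)
SW5: 12.7  (via SW17)
Shortest route: SW30 → SW29 → SW17 → SW5 = 12.7 hops' cost.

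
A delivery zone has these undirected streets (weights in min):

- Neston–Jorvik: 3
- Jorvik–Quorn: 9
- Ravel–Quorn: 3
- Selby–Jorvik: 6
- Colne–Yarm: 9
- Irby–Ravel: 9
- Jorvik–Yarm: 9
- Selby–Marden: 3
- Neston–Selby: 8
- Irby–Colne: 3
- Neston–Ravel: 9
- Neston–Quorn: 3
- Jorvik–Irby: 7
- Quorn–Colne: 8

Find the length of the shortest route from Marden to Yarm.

18 min

Enumerating some paths:
Marden - Selby - Jorvik - Irby - Colne - Yarm: 3+6+7+3+9 = 28
Marden - Selby - Jorvik - Yarm: 3+6+9 = 18
Marden - Selby - Neston - Jorvik - Yarm: 3+8+3+9 = 23
Cheapest is Marden - Selby - Jorvik - Yarm at 18 min.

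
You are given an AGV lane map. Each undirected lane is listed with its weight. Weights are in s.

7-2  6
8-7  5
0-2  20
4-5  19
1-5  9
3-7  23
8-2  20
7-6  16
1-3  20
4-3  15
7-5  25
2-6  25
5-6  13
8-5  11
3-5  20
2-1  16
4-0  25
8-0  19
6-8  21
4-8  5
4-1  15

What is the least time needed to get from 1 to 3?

Candidate routes:
1 → 3: 20 = 20
1 → 5 → 3: 9+20 = 29
1 → 4 → 3: 15+15 = 30
Cheapest is 1 → 3 at 20 s.

20 s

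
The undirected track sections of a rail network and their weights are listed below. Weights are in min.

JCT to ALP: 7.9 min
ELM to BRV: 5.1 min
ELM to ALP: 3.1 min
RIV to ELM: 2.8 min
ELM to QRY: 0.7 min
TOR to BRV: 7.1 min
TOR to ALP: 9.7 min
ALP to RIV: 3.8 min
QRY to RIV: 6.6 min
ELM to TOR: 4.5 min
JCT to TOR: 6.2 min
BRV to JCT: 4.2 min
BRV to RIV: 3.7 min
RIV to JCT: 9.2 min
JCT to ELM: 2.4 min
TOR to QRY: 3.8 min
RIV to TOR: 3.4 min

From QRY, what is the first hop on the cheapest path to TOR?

Candidate routes:
QRY–ELM–TOR: 0.7+4.5 = 5.2
QRY–ELM–RIV–TOR: 0.7+2.8+3.4 = 6.9
QRY–TOR: 3.8 = 3.8
The minimum is 3.8 min via QRY–TOR.
So from QRY the first move is to TOR.

TOR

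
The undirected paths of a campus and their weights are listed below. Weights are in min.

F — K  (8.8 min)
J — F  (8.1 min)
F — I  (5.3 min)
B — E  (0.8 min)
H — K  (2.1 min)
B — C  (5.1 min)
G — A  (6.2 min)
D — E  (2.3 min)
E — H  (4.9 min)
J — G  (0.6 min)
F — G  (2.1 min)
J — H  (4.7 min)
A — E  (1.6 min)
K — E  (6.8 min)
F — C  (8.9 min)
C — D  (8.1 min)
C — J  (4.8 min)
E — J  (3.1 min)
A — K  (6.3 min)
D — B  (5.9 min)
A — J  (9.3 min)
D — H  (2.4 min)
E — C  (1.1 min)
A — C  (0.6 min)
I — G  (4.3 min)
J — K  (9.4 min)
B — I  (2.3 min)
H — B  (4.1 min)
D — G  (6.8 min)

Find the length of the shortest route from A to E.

Settle nodes by increasing distance from A:
A: 0
C: 0.6  (via A)
E: 1.6  (via A)
Shortest route: A → E = 1.6 min.

1.6 min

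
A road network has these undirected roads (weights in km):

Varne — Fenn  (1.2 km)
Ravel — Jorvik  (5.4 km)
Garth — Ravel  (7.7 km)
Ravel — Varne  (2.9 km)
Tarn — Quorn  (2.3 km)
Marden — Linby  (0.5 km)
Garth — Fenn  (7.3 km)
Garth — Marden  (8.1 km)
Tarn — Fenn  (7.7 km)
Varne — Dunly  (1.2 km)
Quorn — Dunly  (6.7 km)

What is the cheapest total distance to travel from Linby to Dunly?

Enumerating some paths:
Linby–Marden–Garth–Ravel–Varne–Dunly: 0.5+8.1+7.7+2.9+1.2 = 20.4
Linby–Marden–Garth–Fenn–Varne–Dunly: 0.5+8.1+7.3+1.2+1.2 = 18.3
Linby–Marden–Garth–Fenn–Tarn–Quorn–Dunly: 0.5+8.1+7.3+7.7+2.3+6.7 = 32.6
Cheapest is Linby–Marden–Garth–Fenn–Varne–Dunly at 18.3 km.

18.3 km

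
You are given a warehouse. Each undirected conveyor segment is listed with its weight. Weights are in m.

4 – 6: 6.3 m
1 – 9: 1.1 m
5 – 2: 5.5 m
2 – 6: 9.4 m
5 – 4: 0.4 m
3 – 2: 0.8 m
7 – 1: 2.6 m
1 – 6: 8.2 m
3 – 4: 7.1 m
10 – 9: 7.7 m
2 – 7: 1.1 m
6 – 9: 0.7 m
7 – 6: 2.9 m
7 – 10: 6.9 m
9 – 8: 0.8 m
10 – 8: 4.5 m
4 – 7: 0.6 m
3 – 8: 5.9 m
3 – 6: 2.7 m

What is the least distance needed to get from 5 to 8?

5.4 m

Enumerating some paths:
5–4–7–6–9–8: 0.4+0.6+2.9+0.7+0.8 = 5.4
5–4–6–9–8: 0.4+6.3+0.7+0.8 = 8.2
5–4–7–2–3–6–9–8: 0.4+0.6+1.1+0.8+2.7+0.7+0.8 = 7.1
5–4–7–1–9–8: 0.4+0.6+2.6+1.1+0.8 = 5.5
The minimum is 5.4 m via 5–4–7–6–9–8.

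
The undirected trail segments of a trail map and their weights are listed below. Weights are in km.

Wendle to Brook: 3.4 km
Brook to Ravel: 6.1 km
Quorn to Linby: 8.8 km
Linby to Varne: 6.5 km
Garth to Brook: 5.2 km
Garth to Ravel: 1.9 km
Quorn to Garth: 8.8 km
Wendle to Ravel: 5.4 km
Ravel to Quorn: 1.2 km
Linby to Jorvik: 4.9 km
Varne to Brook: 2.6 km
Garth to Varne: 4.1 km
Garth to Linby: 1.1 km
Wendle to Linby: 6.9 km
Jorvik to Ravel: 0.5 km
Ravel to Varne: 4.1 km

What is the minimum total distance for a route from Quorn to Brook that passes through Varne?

7.9 km

Shortest Quorn→Varne: Quorn–Ravel–Varne = 5.3
Best Varne to Brook: Varne–Brook costing 2.6
Total via Varne: 5.3 + 2.6 = 7.9 km.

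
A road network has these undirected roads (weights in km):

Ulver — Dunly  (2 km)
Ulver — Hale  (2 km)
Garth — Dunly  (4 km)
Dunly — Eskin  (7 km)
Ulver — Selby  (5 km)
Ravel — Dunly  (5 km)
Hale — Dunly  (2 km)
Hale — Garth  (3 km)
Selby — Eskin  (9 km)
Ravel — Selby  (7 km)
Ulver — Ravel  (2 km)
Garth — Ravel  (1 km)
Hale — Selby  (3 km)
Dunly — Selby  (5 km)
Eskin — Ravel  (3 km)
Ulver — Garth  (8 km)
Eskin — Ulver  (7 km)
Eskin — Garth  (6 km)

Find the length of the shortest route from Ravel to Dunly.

4 km

Running Dijkstra from Ravel:
Ravel: 0
Garth: 1  (via Ravel)
Ulver: 2  (via Ravel)
Eskin: 3  (via Ravel)
Hale: 4  (via Garth)
Dunly: 4  (via Ulver)
Shortest route: Ravel–Ulver–Dunly = 4 km.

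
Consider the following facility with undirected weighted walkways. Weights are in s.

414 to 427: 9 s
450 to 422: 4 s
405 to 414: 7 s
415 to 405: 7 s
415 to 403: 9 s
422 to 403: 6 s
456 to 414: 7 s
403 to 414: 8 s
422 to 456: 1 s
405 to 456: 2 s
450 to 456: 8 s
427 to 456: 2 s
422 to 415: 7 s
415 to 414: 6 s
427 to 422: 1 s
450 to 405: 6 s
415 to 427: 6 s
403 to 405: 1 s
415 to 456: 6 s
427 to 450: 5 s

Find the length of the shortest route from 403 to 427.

5 s

Candidate routes:
403–422–427: 6+1 = 7
403–405–450–427: 1+6+5 = 12
403–405–456–427: 1+2+2 = 5
403–422–456–427: 6+1+2 = 9
Cheapest is 403–405–456–427 at 5 s.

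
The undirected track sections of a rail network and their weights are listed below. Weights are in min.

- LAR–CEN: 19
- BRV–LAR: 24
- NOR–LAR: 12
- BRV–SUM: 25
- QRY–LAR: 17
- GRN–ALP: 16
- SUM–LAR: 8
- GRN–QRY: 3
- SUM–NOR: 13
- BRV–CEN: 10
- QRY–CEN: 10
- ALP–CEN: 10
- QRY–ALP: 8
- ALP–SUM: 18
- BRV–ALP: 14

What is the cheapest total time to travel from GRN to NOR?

Candidate routes:
GRN - QRY - LAR - SUM - NOR: 3+17+8+13 = 41
GRN - QRY - ALP - SUM - NOR: 3+8+18+13 = 42
GRN - QRY - LAR - NOR: 3+17+12 = 32
Cheapest is GRN - QRY - LAR - NOR at 32 min.

32 min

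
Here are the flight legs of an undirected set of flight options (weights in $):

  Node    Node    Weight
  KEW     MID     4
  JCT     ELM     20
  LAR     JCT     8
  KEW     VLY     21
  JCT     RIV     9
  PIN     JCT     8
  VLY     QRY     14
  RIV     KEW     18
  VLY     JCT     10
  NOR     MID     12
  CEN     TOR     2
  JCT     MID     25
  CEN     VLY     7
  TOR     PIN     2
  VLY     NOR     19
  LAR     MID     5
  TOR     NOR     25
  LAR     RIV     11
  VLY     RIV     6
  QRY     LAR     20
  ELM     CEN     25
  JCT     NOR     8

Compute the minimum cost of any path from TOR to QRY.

$23

Candidate routes:
TOR - CEN - VLY - QRY: 2+7+14 = 23
TOR - PIN - JCT - VLY - QRY: 2+8+10+14 = 34
The minimum is $23 via TOR - CEN - VLY - QRY.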